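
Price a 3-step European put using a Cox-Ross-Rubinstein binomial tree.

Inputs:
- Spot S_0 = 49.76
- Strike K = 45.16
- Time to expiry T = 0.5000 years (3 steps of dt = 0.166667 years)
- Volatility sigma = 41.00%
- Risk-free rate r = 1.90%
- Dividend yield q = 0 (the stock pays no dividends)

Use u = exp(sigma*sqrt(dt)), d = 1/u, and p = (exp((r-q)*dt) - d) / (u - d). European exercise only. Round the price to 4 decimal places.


dt = T/N = 0.166667
u = exp(sigma*sqrt(dt)) = 1.182206; d = 1/u = 0.845877
p = (exp((r-q)*dt) - d) / (u - d) = 0.467682
Discount per step: exp(-r*dt) = 0.996838
Stock lattice S(k, i) with i counting down-moves:
  k=0: S(0,0) = 49.7600
  k=1: S(1,0) = 58.8265; S(1,1) = 42.0908
  k=2: S(2,0) = 69.5451; S(2,1) = 49.7600; S(2,2) = 35.6036
  k=3: S(3,0) = 82.2166; S(3,1) = 58.8265; S(3,2) = 42.0908; S(3,3) = 30.1163
Terminal payoffs V(N, i) = max(K - S_T, 0):
  V(3,0) = 0.000000; V(3,1) = 0.000000; V(3,2) = 3.069181; V(3,3) = 15.043715
Backward induction: V(k, i) = exp(-r*dt) * [p * V(k+1, i) + (1-p) * V(k+1, i+1)].
  V(2,0) = exp(-r*dt) * [p*0.000000 + (1-p)*0.000000] = 0.000000
  V(2,1) = exp(-r*dt) * [p*0.000000 + (1-p)*3.069181] = 1.628614
  V(2,2) = exp(-r*dt) * [p*3.069181 + (1-p)*15.043715] = 9.413581
  V(1,0) = exp(-r*dt) * [p*0.000000 + (1-p)*1.628614] = 0.864199
  V(1,1) = exp(-r*dt) * [p*1.628614 + (1-p)*9.413581] = 5.754438
  V(0,0) = exp(-r*dt) * [p*0.864199 + (1-p)*5.754438] = 3.456397

Answer: Price = V(0,0) = 3.4564


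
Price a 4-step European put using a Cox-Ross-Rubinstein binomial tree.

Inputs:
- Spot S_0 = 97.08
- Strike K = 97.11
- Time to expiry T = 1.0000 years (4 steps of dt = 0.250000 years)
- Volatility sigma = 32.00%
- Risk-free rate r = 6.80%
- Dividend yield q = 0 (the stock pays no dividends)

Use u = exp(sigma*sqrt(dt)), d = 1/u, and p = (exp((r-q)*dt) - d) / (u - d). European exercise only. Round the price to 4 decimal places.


dt = T/N = 0.250000
u = exp(sigma*sqrt(dt)) = 1.173511; d = 1/u = 0.852144
p = (exp((r-q)*dt) - d) / (u - d) = 0.513436
Discount per step: exp(-r*dt) = 0.983144
Stock lattice S(k, i) with i counting down-moves:
  k=0: S(0,0) = 97.0800
  k=1: S(1,0) = 113.9244; S(1,1) = 82.7261
  k=2: S(2,0) = 133.6916; S(2,1) = 97.0800; S(2,2) = 70.4945
  k=3: S(3,0) = 156.8885; S(3,1) = 113.9244; S(3,2) = 82.7261; S(3,3) = 60.0715
  k=4: S(4,0) = 184.1104; S(4,1) = 133.6916; S(4,2) = 97.0800; S(4,3) = 70.4945; S(4,4) = 51.1895
Terminal payoffs V(N, i) = max(K - S_T, 0):
  V(4,0) = 0.000000; V(4,1) = 0.000000; V(4,2) = 0.030000; V(4,3) = 26.615451; V(4,4) = 45.920451
Backward induction: V(k, i) = exp(-r*dt) * [p * V(k+1, i) + (1-p) * V(k+1, i+1)].
  V(3,0) = exp(-r*dt) * [p*0.000000 + (1-p)*0.000000] = 0.000000
  V(3,1) = exp(-r*dt) * [p*0.000000 + (1-p)*0.030000] = 0.014351
  V(3,2) = exp(-r*dt) * [p*0.030000 + (1-p)*26.615451] = 12.746964
  V(3,3) = exp(-r*dt) * [p*26.615451 + (1-p)*45.920451] = 35.401592
  V(2,0) = exp(-r*dt) * [p*0.000000 + (1-p)*0.014351] = 0.006865
  V(2,1) = exp(-r*dt) * [p*0.014351 + (1-p)*12.746964] = 6.104907
  V(2,2) = exp(-r*dt) * [p*12.746964 + (1-p)*35.401592] = 23.369210
  V(1,0) = exp(-r*dt) * [p*0.006865 + (1-p)*6.104907] = 2.923821
  V(1,1) = exp(-r*dt) * [p*6.104907 + (1-p)*23.369210] = 14.260588
  V(0,0) = exp(-r*dt) * [p*2.923821 + (1-p)*14.260588] = 8.297615

Answer: Price = V(0,0) = 8.2976


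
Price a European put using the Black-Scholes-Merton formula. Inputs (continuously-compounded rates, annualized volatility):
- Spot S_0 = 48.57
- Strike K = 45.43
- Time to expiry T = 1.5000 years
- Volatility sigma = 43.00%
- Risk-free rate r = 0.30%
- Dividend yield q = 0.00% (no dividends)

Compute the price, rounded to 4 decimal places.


Answer: Price = 8.1557

Derivation:
d1 = (ln(S/K) + (r - q + 0.5*sigma^2) * T) / (sigma * sqrt(T)) = 0.39877005
d2 = d1 - sigma * sqrt(T) = -0.12787024
exp(-rT) = 0.99551011; exp(-qT) = 1.00000000
P = K * exp(-rT) * N(-d2) - S_0 * exp(-qT) * N(-d1)
N(-d1) = 0.34503132; N(-d2) = 0.55087417
P = 45.4300 * 0.99551011 * 0.55087417 - 48.5700 * 1.00000000 * 0.34503132 = 8.1557


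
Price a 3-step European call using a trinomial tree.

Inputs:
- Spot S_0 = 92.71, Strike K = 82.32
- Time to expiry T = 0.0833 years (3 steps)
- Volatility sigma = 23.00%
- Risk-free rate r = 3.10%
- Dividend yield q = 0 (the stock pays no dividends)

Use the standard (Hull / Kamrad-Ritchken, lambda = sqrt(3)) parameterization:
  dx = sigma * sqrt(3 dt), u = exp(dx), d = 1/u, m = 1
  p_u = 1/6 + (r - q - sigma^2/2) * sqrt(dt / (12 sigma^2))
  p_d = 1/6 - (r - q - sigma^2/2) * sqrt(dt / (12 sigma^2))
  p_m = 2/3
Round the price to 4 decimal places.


Answer: Price = V(0,0) = 10.6934

Derivation:
dt = T/N = 0.027767; dx = sigma*sqrt(3*dt) = 0.066382
u = exp(dx) = 1.068635; d = 1/u = 0.935773
p_u = 0.167618, p_m = 0.666667, p_d = 0.165715
Discount per step: exp(-r*dt) = 0.999140
Stock lattice S(k, j) with j the centered position index:
  k=0: S(0,+0) = 92.7100
  k=1: S(1,-1) = 86.7555; S(1,+0) = 92.7100; S(1,+1) = 99.0731
  k=2: S(2,-2) = 81.1835; S(2,-1) = 86.7555; S(2,+0) = 92.7100; S(2,+1) = 99.0731; S(2,+2) = 105.8730
  k=3: S(3,-3) = 75.9694; S(3,-2) = 81.1835; S(3,-1) = 86.7555; S(3,+0) = 92.7100; S(3,+1) = 99.0731; S(3,+2) = 105.8730; S(3,+3) = 113.1396
Terminal payoffs V(N, j) = max(S_T - K, 0):
  V(3,-3) = 0.000000; V(3,-2) = 0.000000; V(3,-1) = 4.435545; V(3,+0) = 10.390000; V(3,+1) = 16.753138; V(3,+2) = 23.553008; V(3,+3) = 30.819587
Backward induction: V(k, j) = exp(-r*dt) * [p_u * V(k+1, j+1) + p_m * V(k+1, j) + p_d * V(k+1, j-1)]
  V(2,-2) = exp(-r*dt) * [p_u*4.435545 + p_m*0.000000 + p_d*0.000000] = 0.742839
  V(2,-1) = exp(-r*dt) * [p_u*10.390000 + p_m*4.435545 + p_d*0.000000] = 4.694541
  V(2,+0) = exp(-r*dt) * [p_u*16.753138 + p_m*10.390000 + p_d*4.435545] = 10.460827
  V(2,+1) = exp(-r*dt) * [p_u*23.553008 + p_m*16.753138 + p_d*10.390000] = 16.823965
  V(2,+2) = exp(-r*dt) * [p_u*30.819587 + p_m*23.553008 + p_d*16.753138] = 23.623835
  V(1,-1) = exp(-r*dt) * [p_u*10.460827 + p_m*4.694541 + p_d*0.742839] = 5.001912
  V(1,+0) = exp(-r*dt) * [p_u*16.823965 + p_m*10.460827 + p_d*4.694541] = 10.562749
  V(1,+1) = exp(-r*dt) * [p_u*23.623835 + p_m*16.823965 + p_d*10.460827] = 16.894731
  V(0,+0) = exp(-r*dt) * [p_u*16.894731 + p_m*10.562749 + p_d*5.001912] = 10.693382


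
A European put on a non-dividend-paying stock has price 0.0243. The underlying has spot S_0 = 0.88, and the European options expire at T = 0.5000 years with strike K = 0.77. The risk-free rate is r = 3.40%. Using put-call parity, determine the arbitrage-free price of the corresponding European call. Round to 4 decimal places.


Put-call parity: C - P = S_0 * exp(-qT) - K * exp(-rT).
S_0 * exp(-qT) = 0.8800 * 1.00000000 = 0.88000000
K * exp(-rT) = 0.7700 * 0.98314368 = 0.75702064
C = P + S*exp(-qT) - K*exp(-rT)
C = 0.0243 + 0.88000000 - 0.75702064 = 0.1473

Answer: Call price = 0.1473


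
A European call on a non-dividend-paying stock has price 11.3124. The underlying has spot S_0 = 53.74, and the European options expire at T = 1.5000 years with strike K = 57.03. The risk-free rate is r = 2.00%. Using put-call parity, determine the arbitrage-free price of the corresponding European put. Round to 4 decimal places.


Put-call parity: C - P = S_0 * exp(-qT) - K * exp(-rT).
S_0 * exp(-qT) = 53.7400 * 1.00000000 = 53.74000000
K * exp(-rT) = 57.0300 * 0.97044553 = 55.34450878
P = C - S*exp(-qT) + K*exp(-rT)
P = 11.3124 - 53.74000000 + 55.34450878 = 12.9169

Answer: Put price = 12.9169


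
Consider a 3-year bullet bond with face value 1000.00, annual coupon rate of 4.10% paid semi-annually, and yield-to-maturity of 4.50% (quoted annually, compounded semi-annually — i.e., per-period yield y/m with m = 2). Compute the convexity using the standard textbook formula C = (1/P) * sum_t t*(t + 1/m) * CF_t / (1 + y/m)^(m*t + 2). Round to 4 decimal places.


Answer: Convexity = 9.3863

Derivation:
Coupon per period c = face * coupon_rate / m = 20.500000
Periods per year m = 2; per-period yield y/m = 0.022500
Number of cashflows N = 6
Cashflows (t years, CF_t, discount factor 1/(1+y/m)^(m*t), PV):
  t = 0.5000: CF_t = 20.500000, DF = 0.977995, PV = 20.048900
  t = 1.0000: CF_t = 20.500000, DF = 0.956474, PV = 19.607726
  t = 1.5000: CF_t = 20.500000, DF = 0.935427, PV = 19.176260
  t = 2.0000: CF_t = 20.500000, DF = 0.914843, PV = 18.754289
  t = 2.5000: CF_t = 20.500000, DF = 0.894712, PV = 18.341603
  t = 3.0000: CF_t = 1020.500000, DF = 0.875024, PV = 892.962270
Price P = sum_t PV_t = 988.891046
Convexity numerator sum_t t*(t + 1/m) * CF_t / (1+y/m)^(m*t + 2):
  t = 0.5000: term = 9.588130
  t = 1.0000: term = 28.131433
  t = 1.5000: term = 55.024808
  t = 2.0000: term = 89.689988
  t = 2.5000: term = 131.574554
  t = 3.0000: term = 8968.003616
Convexity = (1/P) * sum = 9282.012528 / 988.891046 = 9.386284


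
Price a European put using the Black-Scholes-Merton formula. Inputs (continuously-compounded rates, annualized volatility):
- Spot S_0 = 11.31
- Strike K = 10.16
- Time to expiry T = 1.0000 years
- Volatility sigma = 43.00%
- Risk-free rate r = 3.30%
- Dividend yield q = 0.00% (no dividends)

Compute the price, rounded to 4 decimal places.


d1 = (ln(S/K) + (r - q + 0.5*sigma^2) * T) / (sigma * sqrt(T)) = 0.54111360
d2 = d1 - sigma * sqrt(T) = 0.11111360
exp(-rT) = 0.96753856; exp(-qT) = 1.00000000
P = K * exp(-rT) * N(-d2) - S_0 * exp(-qT) * N(-d1)
N(-d1) = 0.29421464; N(-d2) = 0.45576313
P = 10.1600 * 0.96753856 * 0.45576313 - 11.3100 * 1.00000000 * 0.29421464 = 1.1527

Answer: Price = 1.1527


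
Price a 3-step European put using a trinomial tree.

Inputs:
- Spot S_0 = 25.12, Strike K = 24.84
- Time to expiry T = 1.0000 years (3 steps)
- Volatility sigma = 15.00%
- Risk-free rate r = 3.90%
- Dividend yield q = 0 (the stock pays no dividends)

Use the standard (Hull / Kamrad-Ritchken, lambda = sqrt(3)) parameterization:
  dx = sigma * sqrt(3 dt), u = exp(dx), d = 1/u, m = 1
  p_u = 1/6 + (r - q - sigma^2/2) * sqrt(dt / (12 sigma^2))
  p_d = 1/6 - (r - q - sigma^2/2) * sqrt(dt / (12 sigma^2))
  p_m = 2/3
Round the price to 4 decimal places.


dt = T/N = 0.333333; dx = sigma*sqrt(3*dt) = 0.150000
u = exp(dx) = 1.161834; d = 1/u = 0.860708
p_u = 0.197500, p_m = 0.666667, p_d = 0.135833
Discount per step: exp(-r*dt) = 0.987084
Stock lattice S(k, j) with j the centered position index:
  k=0: S(0,+0) = 25.1200
  k=1: S(1,-1) = 21.6210; S(1,+0) = 25.1200; S(1,+1) = 29.1853
  k=2: S(2,-2) = 18.6094; S(2,-1) = 21.6210; S(2,+0) = 25.1200; S(2,+1) = 29.1853; S(2,+2) = 33.9085
  k=3: S(3,-3) = 16.0172; S(3,-2) = 18.6094; S(3,-1) = 21.6210; S(3,+0) = 25.1200; S(3,+1) = 29.1853; S(3,+2) = 33.9085; S(3,+3) = 39.3960
Terminal payoffs V(N, j) = max(K - S_T, 0):
  V(3,-3) = 8.822781; V(3,-2) = 6.230646; V(3,-1) = 3.219016; V(3,+0) = 0.000000; V(3,+1) = 0.000000; V(3,+2) = 0.000000; V(3,+3) = 0.000000
Backward induction: V(k, j) = exp(-r*dt) * [p_u * V(k+1, j+1) + p_m * V(k+1, j) + p_d * V(k+1, j-1)]
  V(2,-2) = exp(-r*dt) * [p_u*3.219016 + p_m*6.230646 + p_d*8.822781] = 5.910608
  V(2,-1) = exp(-r*dt) * [p_u*0.000000 + p_m*3.219016 + p_d*6.230646] = 2.953691
  V(2,+0) = exp(-r*dt) * [p_u*0.000000 + p_m*0.000000 + p_d*3.219016] = 0.431602
  V(2,+1) = exp(-r*dt) * [p_u*0.000000 + p_m*0.000000 + p_d*0.000000] = 0.000000
  V(2,+2) = exp(-r*dt) * [p_u*0.000000 + p_m*0.000000 + p_d*0.000000] = 0.000000
  V(1,-1) = exp(-r*dt) * [p_u*0.431602 + p_m*2.953691 + p_d*5.910608] = 2.820323
  V(1,+0) = exp(-r*dt) * [p_u*0.000000 + p_m*0.431602 + p_d*2.953691] = 0.680046
  V(1,+1) = exp(-r*dt) * [p_u*0.000000 + p_m*0.000000 + p_d*0.431602] = 0.057869
  V(0,+0) = exp(-r*dt) * [p_u*0.057869 + p_m*0.680046 + p_d*2.820323] = 0.836936

Answer: Price = V(0,0) = 0.8369


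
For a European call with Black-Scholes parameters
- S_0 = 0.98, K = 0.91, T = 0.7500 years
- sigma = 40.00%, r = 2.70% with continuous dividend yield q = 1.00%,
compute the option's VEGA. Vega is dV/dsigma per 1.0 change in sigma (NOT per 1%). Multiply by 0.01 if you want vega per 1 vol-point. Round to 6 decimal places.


d1 = 0.4239424488; d2 = 0.0775322873
phi(d1) = 0.3646555268; exp(-qT) = 0.9925280548; exp(-rT) = 0.9799536543
Vega = S * exp(-qT) * phi(d1) * sqrt(T) = 0.9800 * 0.9925280548 * 0.3646555268 * 0.8660254038 = 0.307172

Answer: Vega = 0.307172


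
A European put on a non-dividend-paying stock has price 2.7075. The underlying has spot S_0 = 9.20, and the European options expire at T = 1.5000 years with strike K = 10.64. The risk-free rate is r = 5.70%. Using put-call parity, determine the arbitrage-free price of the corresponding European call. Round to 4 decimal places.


Put-call parity: C - P = S_0 * exp(-qT) - K * exp(-rT).
S_0 * exp(-qT) = 9.2000 * 1.00000000 = 9.20000000
K * exp(-rT) = 10.6400 * 0.91805314 = 9.76808544
C = P + S*exp(-qT) - K*exp(-rT)
C = 2.7075 + 9.20000000 - 9.76808544 = 2.1394

Answer: Call price = 2.1394


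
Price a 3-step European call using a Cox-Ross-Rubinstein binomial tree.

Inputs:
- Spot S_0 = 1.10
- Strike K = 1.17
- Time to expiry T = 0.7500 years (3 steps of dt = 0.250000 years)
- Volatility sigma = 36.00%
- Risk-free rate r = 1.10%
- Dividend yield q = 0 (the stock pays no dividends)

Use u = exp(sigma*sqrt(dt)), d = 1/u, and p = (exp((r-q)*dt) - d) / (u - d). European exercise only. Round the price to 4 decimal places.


Answer: Price = V(0,0) = 0.1208

Derivation:
dt = T/N = 0.250000
u = exp(sigma*sqrt(dt)) = 1.197217; d = 1/u = 0.835270
p = (exp((r-q)*dt) - d) / (u - d) = 0.462729
Discount per step: exp(-r*dt) = 0.997254
Stock lattice S(k, i) with i counting down-moves:
  k=0: S(0,0) = 1.1000
  k=1: S(1,0) = 1.3169; S(1,1) = 0.9188
  k=2: S(2,0) = 1.5767; S(2,1) = 1.1000; S(2,2) = 0.7674
  k=3: S(3,0) = 1.8876; S(3,1) = 1.3169; S(3,2) = 0.9188; S(3,3) = 0.6410
Terminal payoffs V(N, i) = max(S_T - K, 0):
  V(3,0) = 0.717608; V(3,1) = 0.146939; V(3,2) = 0.000000; V(3,3) = 0.000000
Backward induction: V(k, i) = exp(-r*dt) * [p * V(k+1, i) + (1-p) * V(k+1, i+1)].
  V(2,0) = exp(-r*dt) * [p*0.717608 + (1-p)*0.146939] = 0.409875
  V(2,1) = exp(-r*dt) * [p*0.146939 + (1-p)*0.000000] = 0.067806
  V(2,2) = exp(-r*dt) * [p*0.000000 + (1-p)*0.000000] = 0.000000
  V(1,0) = exp(-r*dt) * [p*0.409875 + (1-p)*0.067806] = 0.225471
  V(1,1) = exp(-r*dt) * [p*0.067806 + (1-p)*0.000000] = 0.031290
  V(0,0) = exp(-r*dt) * [p*0.225471 + (1-p)*0.031290] = 0.120810


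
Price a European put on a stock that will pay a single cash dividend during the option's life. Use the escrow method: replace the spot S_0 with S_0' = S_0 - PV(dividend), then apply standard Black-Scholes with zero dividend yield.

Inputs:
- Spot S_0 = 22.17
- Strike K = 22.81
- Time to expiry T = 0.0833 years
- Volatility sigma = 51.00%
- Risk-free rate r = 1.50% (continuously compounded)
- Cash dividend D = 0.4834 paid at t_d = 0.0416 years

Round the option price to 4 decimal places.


PV(D) = D * exp(-r * t_d) = 0.4834 * 0.99937619 = 0.48309845
S_0' = S_0 - PV(D) = 22.1700 - 0.48309845 = 21.68690155
d1 = (ln(S_0'/K) + (r + sigma^2/2)*T) / (sigma*sqrt(T)) = -0.26093238
d2 = d1 - sigma*sqrt(T) = -0.40812725
exp(-rT) = 0.99875128
N(-d1) = 0.60292767; N(-d2) = 0.65840987
P = K * exp(-rT) * N(-d2) - S_0' * N(-d1) = 22.8100 * 0.99875128 * 0.65840987 - 21.68690155 * 0.60292767 = 1.9239

Answer: Price = 1.9239


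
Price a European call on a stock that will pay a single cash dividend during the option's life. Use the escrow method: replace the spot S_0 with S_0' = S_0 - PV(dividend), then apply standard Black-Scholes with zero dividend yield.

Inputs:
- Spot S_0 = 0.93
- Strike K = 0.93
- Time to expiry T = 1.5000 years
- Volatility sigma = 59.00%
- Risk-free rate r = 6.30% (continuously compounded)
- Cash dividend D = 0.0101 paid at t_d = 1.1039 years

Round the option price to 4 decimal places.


PV(D) = D * exp(-r * t_d) = 0.0101 * 0.93281750 = 0.00942146
S_0' = S_0 - PV(D) = 0.9300 - 0.00942146 = 0.92057854
d1 = (ln(S_0'/K) + (r + sigma^2/2)*T) / (sigma*sqrt(T)) = 0.47798642
d2 = d1 - sigma*sqrt(T) = -0.24461305
exp(-rT) = 0.90982773
N(d1) = 0.68367007; N(d2) = 0.40337803
C = S_0' * N(d1) - K * exp(-rT) * N(d2) = 0.92057854 * 0.68367007 - 0.9300 * 0.90982773 * 0.40337803 = 0.2881

Answer: Price = 0.2881


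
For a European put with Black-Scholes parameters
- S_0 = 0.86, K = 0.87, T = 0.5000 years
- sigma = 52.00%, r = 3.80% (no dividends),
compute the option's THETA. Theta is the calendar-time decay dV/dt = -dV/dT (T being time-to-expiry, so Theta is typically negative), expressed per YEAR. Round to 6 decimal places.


d1 = 0.2040796590; d2 = -0.1636158672
phi(d1) = 0.3907205084; exp(-qT) = 1.0000000000; exp(-rT) = 0.9811793622
Theta = -S*exp(-qT)*phi(d1)*sigma/(2*sqrt(T)) + r*K*exp(-rT)*N(-d2) - q*S*exp(-qT)*N(-d1)
N(-d1) = 0.4191456248; N(-d2) = 0.5649832236; sqrt(T) = 0.7071067812
Term 1 = -0.8600 * 1.0000000000 * 0.3907205084 * 0.5200 / (2 * 0.7071067812) = -0.1235529173
Term 2 = 0.0380 * 0.8700 * 0.9811793622 * 0.5649832236 = 0.0183268070
Term 3 = 0 (no dividend yield, q = 0)
Theta = -0.1235529173 + (0.0183268070) + (0.0000000000) = -0.105226

Answer: Theta = -0.105226


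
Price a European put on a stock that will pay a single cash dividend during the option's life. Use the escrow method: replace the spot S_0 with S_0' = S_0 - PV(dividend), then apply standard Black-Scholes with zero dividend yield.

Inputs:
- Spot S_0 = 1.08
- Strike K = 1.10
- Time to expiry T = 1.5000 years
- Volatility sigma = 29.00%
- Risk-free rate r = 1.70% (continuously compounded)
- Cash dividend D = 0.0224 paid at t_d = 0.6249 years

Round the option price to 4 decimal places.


PV(D) = D * exp(-r * t_d) = 0.0224 * 0.98943293 = 0.02216330
S_0' = S_0 - PV(D) = 1.0800 - 0.02216330 = 1.05783670
d1 = (ln(S_0'/K) + (r + sigma^2/2)*T) / (sigma*sqrt(T)) = 0.13934161
d2 = d1 - sigma*sqrt(T) = -0.21583441
exp(-rT) = 0.97482238
N(-d1) = 0.44459011; N(-d2) = 0.58544159
P = K * exp(-rT) * N(-d2) - S_0' * N(-d1) = 1.1000 * 0.97482238 * 0.58544159 - 1.05783670 * 0.44459011 = 0.1575

Answer: Price = 0.1575


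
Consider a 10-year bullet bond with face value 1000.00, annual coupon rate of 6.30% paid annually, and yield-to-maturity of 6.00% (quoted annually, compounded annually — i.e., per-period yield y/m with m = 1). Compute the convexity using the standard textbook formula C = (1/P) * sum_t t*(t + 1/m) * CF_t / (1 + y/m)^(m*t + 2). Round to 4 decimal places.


Answer: Convexity = 68.9712

Derivation:
Coupon per period c = face * coupon_rate / m = 63.000000
Periods per year m = 1; per-period yield y/m = 0.060000
Number of cashflows N = 10
Cashflows (t years, CF_t, discount factor 1/(1+y/m)^(m*t), PV):
  t = 1.0000: CF_t = 63.000000, DF = 0.943396, PV = 59.433962
  t = 2.0000: CF_t = 63.000000, DF = 0.889996, PV = 56.069776
  t = 3.0000: CF_t = 63.000000, DF = 0.839619, PV = 52.896015
  t = 4.0000: CF_t = 63.000000, DF = 0.792094, PV = 49.901901
  t = 5.0000: CF_t = 63.000000, DF = 0.747258, PV = 47.077265
  t = 6.0000: CF_t = 63.000000, DF = 0.704961, PV = 44.412514
  t = 7.0000: CF_t = 63.000000, DF = 0.665057, PV = 41.898598
  t = 8.0000: CF_t = 63.000000, DF = 0.627412, PV = 39.526979
  t = 9.0000: CF_t = 63.000000, DF = 0.591898, PV = 37.289603
  t = 10.0000: CF_t = 1063.000000, DF = 0.558395, PV = 593.573648
Price P = sum_t PV_t = 1022.080261
Convexity numerator sum_t t*(t + 1/m) * CF_t / (1+y/m)^(m*t + 2):
  t = 1.0000: term = 105.792030
  t = 2.0000: term = 299.411405
  t = 3.0000: term = 564.927179
  t = 4.0000: term = 888.250281
  t = 5.0000: term = 1256.957945
  t = 6.0000: term = 1660.133135
  t = 7.0000: term = 2088.217779
  t = 8.0000: term = 2532.878708
  t = 9.0000: term = 2986.885269
  t = 10.0000: term = 58110.627683
Convexity = (1/P) * sum = 70494.081413 / 1022.080261 = 68.971180


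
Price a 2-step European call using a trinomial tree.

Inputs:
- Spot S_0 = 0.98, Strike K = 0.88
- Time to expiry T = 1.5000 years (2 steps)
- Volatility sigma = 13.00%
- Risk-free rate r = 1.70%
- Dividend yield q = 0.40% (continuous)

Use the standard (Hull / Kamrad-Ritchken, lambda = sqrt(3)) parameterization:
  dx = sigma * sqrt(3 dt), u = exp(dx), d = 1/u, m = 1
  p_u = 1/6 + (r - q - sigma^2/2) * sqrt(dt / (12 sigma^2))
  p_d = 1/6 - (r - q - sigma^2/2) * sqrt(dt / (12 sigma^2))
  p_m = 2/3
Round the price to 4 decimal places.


Answer: Price = V(0,0) = 0.1367

Derivation:
dt = T/N = 0.750000; dx = sigma*sqrt(3*dt) = 0.195000
u = exp(dx) = 1.215311; d = 1/u = 0.822835
p_u = 0.175417, p_m = 0.666667, p_d = 0.157917
Discount per step: exp(-r*dt) = 0.987331
Stock lattice S(k, j) with j the centered position index:
  k=0: S(0,+0) = 0.9800
  k=1: S(1,-1) = 0.8064; S(1,+0) = 0.9800; S(1,+1) = 1.1910
  k=2: S(2,-2) = 0.6635; S(2,-1) = 0.8064; S(2,+0) = 0.9800; S(2,+1) = 1.1910; S(2,+2) = 1.4474
Terminal payoffs V(N, j) = max(S_T - K, 0):
  V(2,-2) = 0.000000; V(2,-1) = 0.000000; V(2,+0) = 0.100000; V(2,+1) = 0.311005; V(2,+2) = 0.567441
Backward induction: V(k, j) = exp(-r*dt) * [p_u * V(k+1, j+1) + p_m * V(k+1, j) + p_d * V(k+1, j-1)]
  V(1,-1) = exp(-r*dt) * [p_u*0.100000 + p_m*0.000000 + p_d*0.000000] = 0.017319
  V(1,+0) = exp(-r*dt) * [p_u*0.311005 + p_m*0.100000 + p_d*0.000000] = 0.119686
  V(1,+1) = exp(-r*dt) * [p_u*0.567441 + p_m*0.311005 + p_d*0.100000] = 0.318579
  V(0,+0) = exp(-r*dt) * [p_u*0.318579 + p_m*0.119686 + p_d*0.017319] = 0.136656


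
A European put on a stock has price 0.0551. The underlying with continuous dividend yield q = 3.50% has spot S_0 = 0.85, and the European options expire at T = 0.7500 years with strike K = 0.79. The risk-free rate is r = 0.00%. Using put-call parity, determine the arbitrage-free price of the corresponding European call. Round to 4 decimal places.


Put-call parity: C - P = S_0 * exp(-qT) - K * exp(-rT).
S_0 * exp(-qT) = 0.8500 * 0.97409154 = 0.82797781
K * exp(-rT) = 0.7900 * 1.00000000 = 0.79000000
C = P + S*exp(-qT) - K*exp(-rT)
C = 0.0551 + 0.82797781 - 0.79000000 = 0.0931

Answer: Call price = 0.0931


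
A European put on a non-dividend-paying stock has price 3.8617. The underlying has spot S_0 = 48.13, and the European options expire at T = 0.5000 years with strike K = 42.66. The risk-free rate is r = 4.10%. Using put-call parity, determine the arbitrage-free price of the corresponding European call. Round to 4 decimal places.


Answer: Call price = 10.1973

Derivation:
Put-call parity: C - P = S_0 * exp(-qT) - K * exp(-rT).
S_0 * exp(-qT) = 48.1300 * 1.00000000 = 48.13000000
K * exp(-rT) = 42.6600 * 0.97970870 = 41.79437299
C = P + S*exp(-qT) - K*exp(-rT)
C = 3.8617 + 48.13000000 - 41.79437299 = 10.1973


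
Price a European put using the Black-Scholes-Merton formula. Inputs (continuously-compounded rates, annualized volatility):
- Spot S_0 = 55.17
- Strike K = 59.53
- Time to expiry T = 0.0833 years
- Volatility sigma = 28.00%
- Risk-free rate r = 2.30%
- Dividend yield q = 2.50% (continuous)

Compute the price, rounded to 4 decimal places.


Answer: Price = 4.7891

Derivation:
d1 = (ln(S/K) + (r - q + 0.5*sigma^2) * T) / (sigma * sqrt(T)) = -0.90285495
d2 = d1 - sigma * sqrt(T) = -0.98366782
exp(-rT) = 0.99808593; exp(-qT) = 0.99791967
P = K * exp(-rT) * N(-d2) - S_0 * exp(-qT) * N(-d1)
N(-d1) = 0.81669856; N(-d2) = 0.83736057
P = 59.5300 * 0.99808593 * 0.83736057 - 55.1700 * 0.99791967 * 0.81669856 = 4.7891


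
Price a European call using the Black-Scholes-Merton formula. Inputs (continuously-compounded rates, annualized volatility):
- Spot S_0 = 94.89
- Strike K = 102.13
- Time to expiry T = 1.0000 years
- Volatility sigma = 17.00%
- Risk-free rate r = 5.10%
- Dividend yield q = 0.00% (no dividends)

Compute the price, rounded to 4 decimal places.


d1 = (ln(S/K) + (r - q + 0.5*sigma^2) * T) / (sigma * sqrt(T)) = -0.04751874
d2 = d1 - sigma * sqrt(T) = -0.21751874
exp(-rT) = 0.95027867; exp(-qT) = 1.00000000
C = S_0 * exp(-qT) * N(d1) - K * exp(-rT) * N(d2)
N(d1) = 0.48104990; N(d2) = 0.41390205
C = 94.8900 * 1.00000000 * 0.48104990 - 102.1300 * 0.95027867 * 0.41390205 = 5.4768

Answer: Price = 5.4768


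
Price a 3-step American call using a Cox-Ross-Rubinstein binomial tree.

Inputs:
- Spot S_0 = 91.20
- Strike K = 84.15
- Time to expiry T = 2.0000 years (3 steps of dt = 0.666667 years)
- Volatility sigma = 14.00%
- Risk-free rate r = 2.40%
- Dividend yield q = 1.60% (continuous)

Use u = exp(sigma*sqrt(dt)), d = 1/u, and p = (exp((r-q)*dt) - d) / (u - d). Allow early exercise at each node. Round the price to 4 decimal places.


Answer: Price = V(0,0) = 11.5207

Derivation:
dt = T/N = 0.666667
u = exp(sigma*sqrt(dt)) = 1.121099; d = 1/u = 0.891982
p = (exp((r-q)*dt) - d) / (u - d) = 0.494794
Discount per step: exp(-r*dt) = 0.984127
Stock lattice S(k, i) with i counting down-moves:
  k=0: S(0,0) = 91.2000
  k=1: S(1,0) = 102.2442; S(1,1) = 81.3487
  k=2: S(2,0) = 114.6259; S(2,1) = 91.2000; S(2,2) = 72.5616
  k=3: S(3,0) = 128.5070; S(3,1) = 102.2442; S(3,2) = 81.3487; S(3,3) = 64.7236
Terminal payoffs V(N, i) = max(S_T - K, 0):
  V(3,0) = 44.357011; V(3,1) = 18.094236; V(3,2) = 0.000000; V(3,3) = 0.000000
Backward induction: V(k, i) = exp(-r*dt) * [p * V(k+1, i) + (1-p) * V(k+1, i+1)]; then take max(V_cont, immediate exercise) for American.
  V(2,0) = exp(-r*dt) * [p*44.357011 + (1-p)*18.094236] = 30.595425; exercise = 30.475918; V(2,0) = max -> 30.595425
  V(2,1) = exp(-r*dt) * [p*18.094236 + (1-p)*0.000000] = 8.810806; exercise = 7.050000; V(2,1) = max -> 8.810806
  V(2,2) = exp(-r*dt) * [p*0.000000 + (1-p)*0.000000] = 0.000000; exercise = 0.000000; V(2,2) = max -> 0.000000
  V(1,0) = exp(-r*dt) * [p*30.595425 + (1-p)*8.810806] = 19.278756; exercise = 18.094236; V(1,0) = max -> 19.278756
  V(1,1) = exp(-r*dt) * [p*8.810806 + (1-p)*0.000000] = 4.290333; exercise = 0.000000; V(1,1) = max -> 4.290333
  V(0,0) = exp(-r*dt) * [p*19.278756 + (1-p)*4.290333] = 11.520695; exercise = 7.050000; V(0,0) = max -> 11.520695


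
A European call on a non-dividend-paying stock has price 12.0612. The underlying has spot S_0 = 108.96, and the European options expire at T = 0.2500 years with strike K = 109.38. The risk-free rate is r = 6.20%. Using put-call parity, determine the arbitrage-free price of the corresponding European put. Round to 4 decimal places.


Put-call parity: C - P = S_0 * exp(-qT) - K * exp(-rT).
S_0 * exp(-qT) = 108.9600 * 1.00000000 = 108.96000000
K * exp(-rT) = 109.3800 * 0.98461951 = 107.69768165
P = C - S*exp(-qT) + K*exp(-rT)
P = 12.0612 - 108.96000000 + 107.69768165 = 10.7989

Answer: Put price = 10.7989


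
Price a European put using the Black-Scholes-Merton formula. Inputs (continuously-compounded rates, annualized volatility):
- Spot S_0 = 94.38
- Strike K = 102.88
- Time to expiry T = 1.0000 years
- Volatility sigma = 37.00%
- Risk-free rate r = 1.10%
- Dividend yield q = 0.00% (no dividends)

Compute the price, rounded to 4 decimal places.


Answer: Price = 18.3737

Derivation:
d1 = (ln(S/K) + (r - q + 0.5*sigma^2) * T) / (sigma * sqrt(T)) = -0.01833534
d2 = d1 - sigma * sqrt(T) = -0.38833534
exp(-rT) = 0.98906028; exp(-qT) = 1.00000000
P = K * exp(-rT) * N(-d2) - S_0 * exp(-qT) * N(-d1)
N(-d1) = 0.50731433; N(-d2) = 0.65111605
P = 102.8800 * 0.98906028 * 0.65111605 - 94.3800 * 1.00000000 * 0.50731433 = 18.3737


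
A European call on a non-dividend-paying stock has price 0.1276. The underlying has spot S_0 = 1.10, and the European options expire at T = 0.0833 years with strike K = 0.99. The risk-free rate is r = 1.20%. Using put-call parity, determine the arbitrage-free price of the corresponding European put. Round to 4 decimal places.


Answer: Put price = 0.0166

Derivation:
Put-call parity: C - P = S_0 * exp(-qT) - K * exp(-rT).
S_0 * exp(-qT) = 1.1000 * 1.00000000 = 1.10000000
K * exp(-rT) = 0.9900 * 0.99900090 = 0.98901089
P = C - S*exp(-qT) + K*exp(-rT)
P = 0.1276 - 1.10000000 + 0.98901089 = 0.0166


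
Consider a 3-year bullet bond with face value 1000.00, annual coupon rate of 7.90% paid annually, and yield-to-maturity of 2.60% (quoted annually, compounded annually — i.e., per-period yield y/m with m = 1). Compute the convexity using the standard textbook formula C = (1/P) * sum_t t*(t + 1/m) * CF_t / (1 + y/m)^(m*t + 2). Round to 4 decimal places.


Answer: Convexity = 10.3925

Derivation:
Coupon per period c = face * coupon_rate / m = 79.000000
Periods per year m = 1; per-period yield y/m = 0.026000
Number of cashflows N = 3
Cashflows (t years, CF_t, discount factor 1/(1+y/m)^(m*t), PV):
  t = 1.0000: CF_t = 79.000000, DF = 0.974659, PV = 76.998051
  t = 2.0000: CF_t = 79.000000, DF = 0.949960, PV = 75.046833
  t = 3.0000: CF_t = 1079.000000, DF = 0.925887, PV = 999.031915
Price P = sum_t PV_t = 1151.076799
Convexity numerator sum_t t*(t + 1/m) * CF_t / (1+y/m)^(m*t + 2):
  t = 1.0000: term = 146.290123
  t = 2.0000: term = 427.748897
  t = 3.0000: term = 11388.483236
Convexity = (1/P) * sum = 11962.522256 / 1151.076799 = 10.392462


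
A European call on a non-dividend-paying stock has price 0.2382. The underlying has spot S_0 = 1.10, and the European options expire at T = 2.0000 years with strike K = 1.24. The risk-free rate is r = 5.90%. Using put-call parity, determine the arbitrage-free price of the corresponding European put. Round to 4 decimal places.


Put-call parity: C - P = S_0 * exp(-qT) - K * exp(-rT).
S_0 * exp(-qT) = 1.1000 * 1.00000000 = 1.10000000
K * exp(-rT) = 1.2400 * 0.88869605 = 1.10198311
P = C - S*exp(-qT) + K*exp(-rT)
P = 0.2382 - 1.10000000 + 1.10198311 = 0.2402

Answer: Put price = 0.2402


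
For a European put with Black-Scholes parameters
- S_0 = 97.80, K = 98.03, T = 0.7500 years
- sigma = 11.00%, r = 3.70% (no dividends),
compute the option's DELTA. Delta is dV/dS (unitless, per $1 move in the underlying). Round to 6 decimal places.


d1 = 0.3142729851; d2 = 0.2190101907
phi(d1) = 0.3797195642; exp(-qT) = 1.0000000000; exp(-rT) = 0.9726314943
N(-d1) = 0.3766568572
Delta = -exp(-qT) * N(-d1) = -1.0000000000 * 0.3766568572 = -0.376657

Answer: Delta = -0.376657


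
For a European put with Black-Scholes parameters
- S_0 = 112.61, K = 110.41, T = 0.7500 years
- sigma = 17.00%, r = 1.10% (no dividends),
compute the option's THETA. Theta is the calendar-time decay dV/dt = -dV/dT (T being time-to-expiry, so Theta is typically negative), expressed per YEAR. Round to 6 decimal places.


d1 = 0.2636610080; d2 = 0.1164366894
phi(d1) = 0.3853138443; exp(-qT) = 1.0000000000; exp(-rT) = 0.9917839379
Theta = -S*exp(-qT)*phi(d1)*sigma/(2*sqrt(T)) + r*K*exp(-rT)*N(-d2) - q*S*exp(-qT)*N(-d1)
N(-d1) = 0.3960205718; N(-d2) = 0.4536532296; sqrt(T) = 0.8660254038
Term 1 = -112.6100 * 1.0000000000 * 0.3853138443 * 0.1700 / (2 * 0.8660254038) = -4.2587276359
Term 2 = 0.0110 * 110.4100 * 0.9917839379 * 0.4536532296 = 0.5464396099
Term 3 = 0 (no dividend yield, q = 0)
Theta = -4.2587276359 + (0.5464396099) + (0.0000000000) = -3.712288

Answer: Theta = -3.712288


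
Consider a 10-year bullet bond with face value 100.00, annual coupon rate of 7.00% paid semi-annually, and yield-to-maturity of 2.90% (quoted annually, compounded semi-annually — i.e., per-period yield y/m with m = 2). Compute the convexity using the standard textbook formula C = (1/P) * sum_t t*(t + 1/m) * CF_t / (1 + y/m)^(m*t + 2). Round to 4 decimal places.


Coupon per period c = face * coupon_rate / m = 3.500000
Periods per year m = 2; per-period yield y/m = 0.014500
Number of cashflows N = 20
Cashflows (t years, CF_t, discount factor 1/(1+y/m)^(m*t), PV):
  t = 0.5000: CF_t = 3.500000, DF = 0.985707, PV = 3.449975
  t = 1.0000: CF_t = 3.500000, DF = 0.971619, PV = 3.400666
  t = 1.5000: CF_t = 3.500000, DF = 0.957732, PV = 3.352061
  t = 2.0000: CF_t = 3.500000, DF = 0.944043, PV = 3.304151
  t = 2.5000: CF_t = 3.500000, DF = 0.930550, PV = 3.256925
  t = 3.0000: CF_t = 3.500000, DF = 0.917250, PV = 3.210375
  t = 3.5000: CF_t = 3.500000, DF = 0.904140, PV = 3.164490
  t = 4.0000: CF_t = 3.500000, DF = 0.891217, PV = 3.119260
  t = 4.5000: CF_t = 3.500000, DF = 0.878479, PV = 3.074678
  t = 5.0000: CF_t = 3.500000, DF = 0.865923, PV = 3.030732
  t = 5.5000: CF_t = 3.500000, DF = 0.853547, PV = 2.987414
  t = 6.0000: CF_t = 3.500000, DF = 0.841347, PV = 2.944716
  t = 6.5000: CF_t = 3.500000, DF = 0.829322, PV = 2.902628
  t = 7.0000: CF_t = 3.500000, DF = 0.817469, PV = 2.861141
  t = 7.5000: CF_t = 3.500000, DF = 0.805785, PV = 2.820248
  t = 8.0000: CF_t = 3.500000, DF = 0.794268, PV = 2.779939
  t = 8.5000: CF_t = 3.500000, DF = 0.782916, PV = 2.740206
  t = 9.0000: CF_t = 3.500000, DF = 0.771726, PV = 2.701041
  t = 9.5000: CF_t = 3.500000, DF = 0.760696, PV = 2.662435
  t = 10.0000: CF_t = 103.500000, DF = 0.749823, PV = 77.606719
Price P = sum_t PV_t = 135.369799
Convexity numerator sum_t t*(t + 1/m) * CF_t / (1+y/m)^(m*t + 2):
  t = 0.5000: term = 1.676030
  t = 1.0000: term = 4.956226
  t = 1.5000: term = 9.770776
  t = 2.0000: term = 16.051874
  t = 2.5000: term = 23.733673
  t = 3.0000: term = 32.752234
  t = 3.5000: term = 43.045486
  t = 4.0000: term = 54.553176
  t = 4.5000: term = 67.216825
  t = 5.0000: term = 80.979692
  t = 5.5000: term = 95.786723
  t = 6.0000: term = 111.584516
  t = 6.5000: term = 128.321276
  t = 7.0000: term = 145.946783
  t = 7.5000: term = 164.412344
  t = 8.0000: term = 183.670764
  t = 8.5000: term = 203.676303
  t = 9.0000: term = 224.384644
  t = 9.5000: term = 245.752854
  t = 10.0000: term = 7917.435221
Convexity = (1/P) * sum = 9755.707420 / 135.369799 = 72.067089

Answer: Convexity = 72.0671


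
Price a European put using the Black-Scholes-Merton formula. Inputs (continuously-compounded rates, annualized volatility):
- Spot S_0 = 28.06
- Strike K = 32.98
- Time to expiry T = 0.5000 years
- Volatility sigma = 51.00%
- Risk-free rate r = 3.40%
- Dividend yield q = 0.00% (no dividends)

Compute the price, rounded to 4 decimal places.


Answer: Price = 6.8481

Derivation:
d1 = (ln(S/K) + (r - q + 0.5*sigma^2) * T) / (sigma * sqrt(T)) = -0.22053757
d2 = d1 - sigma * sqrt(T) = -0.58116203
exp(-rT) = 0.98314368; exp(-qT) = 1.00000000
P = K * exp(-rT) * N(-d2) - S_0 * exp(-qT) * N(-d1)
N(-d1) = 0.58727374; N(-d2) = 0.71943437
P = 32.9800 * 0.98314368 * 0.71943437 - 28.0600 * 1.00000000 * 0.58727374 = 6.8481


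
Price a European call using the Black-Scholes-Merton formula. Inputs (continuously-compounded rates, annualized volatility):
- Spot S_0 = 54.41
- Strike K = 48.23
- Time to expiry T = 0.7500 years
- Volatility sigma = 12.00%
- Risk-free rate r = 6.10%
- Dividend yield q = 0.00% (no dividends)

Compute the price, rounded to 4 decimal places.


d1 = (ln(S/K) + (r - q + 0.5*sigma^2) * T) / (sigma * sqrt(T)) = 1.65234497
d2 = d1 - sigma * sqrt(T) = 1.54842192
exp(-rT) = 0.95528075; exp(-qT) = 1.00000000
C = S_0 * exp(-qT) * N(d1) - K * exp(-rT) * N(d2)
N(d1) = 0.95076788; N(d2) = 0.93923963
C = 54.4100 * 1.00000000 * 0.95076788 - 48.2300 * 0.95528075 * 0.93923963 = 8.4575

Answer: Price = 8.4575


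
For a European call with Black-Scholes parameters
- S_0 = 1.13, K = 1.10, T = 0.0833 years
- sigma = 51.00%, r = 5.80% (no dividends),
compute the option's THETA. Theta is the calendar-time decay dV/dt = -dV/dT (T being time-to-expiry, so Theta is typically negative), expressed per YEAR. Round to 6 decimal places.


Answer: Theta = -0.417313

Derivation:
d1 = 0.2892221562; d2 = 0.1420272853
phi(d1) = 0.3826007503; exp(-qT) = 1.0000000000; exp(-rT) = 0.9951802524
Theta = -S*exp(-qT)*phi(d1)*sigma/(2*sqrt(T)) - r*K*exp(-rT)*N(d2) + q*S*exp(-qT)*N(d1)
N(d1) = 0.6137943111; N(d2) = 0.5564707732; sqrt(T) = 0.2886173938
Term 1 = -1.1300 * 1.0000000000 * 0.3826007503 * 0.5100 / (2 * 0.2886173938) = -0.3819811576
Term 2 = -0.0580 * 1.1000 * 0.9951802524 * 0.5564707732 = -0.0353317206
Term 3 = 0 (no dividend yield, q = 0)
Theta = -0.3819811576 + (-0.0353317206) + (0.0000000000) = -0.417313


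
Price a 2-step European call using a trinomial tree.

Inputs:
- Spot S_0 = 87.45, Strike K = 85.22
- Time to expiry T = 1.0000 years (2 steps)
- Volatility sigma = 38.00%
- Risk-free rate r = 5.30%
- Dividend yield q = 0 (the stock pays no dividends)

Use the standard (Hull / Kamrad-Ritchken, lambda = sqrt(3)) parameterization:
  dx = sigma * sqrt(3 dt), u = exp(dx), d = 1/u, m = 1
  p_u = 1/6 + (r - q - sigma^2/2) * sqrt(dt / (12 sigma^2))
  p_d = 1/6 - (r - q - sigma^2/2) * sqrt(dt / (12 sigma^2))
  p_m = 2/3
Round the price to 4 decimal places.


dt = T/N = 0.500000; dx = sigma*sqrt(3*dt) = 0.465403
u = exp(dx) = 1.592656; d = 1/u = 0.627882
p_u = 0.156353, p_m = 0.666667, p_d = 0.176980
Discount per step: exp(-r*dt) = 0.973848
Stock lattice S(k, j) with j the centered position index:
  k=0: S(0,+0) = 87.4500
  k=1: S(1,-1) = 54.9083; S(1,+0) = 87.4500; S(1,+1) = 139.2778
  k=2: S(2,-2) = 34.4759; S(2,-1) = 54.9083; S(2,+0) = 87.4500; S(2,+1) = 139.2778; S(2,+2) = 221.8216
Terminal payoffs V(N, j) = max(S_T - K, 0):
  V(2,-2) = 0.000000; V(2,-1) = 0.000000; V(2,+0) = 2.230000; V(2,+1) = 54.057766; V(2,+2) = 136.601566
Backward induction: V(k, j) = exp(-r*dt) * [p_u * V(k+1, j+1) + p_m * V(k+1, j) + p_d * V(k+1, j-1)]
  V(1,-1) = exp(-r*dt) * [p_u*2.230000 + p_m*0.000000 + p_d*0.000000] = 0.339549
  V(1,+0) = exp(-r*dt) * [p_u*54.057766 + p_m*2.230000 + p_d*0.000000] = 9.678844
  V(1,+1) = exp(-r*dt) * [p_u*136.601566 + p_m*54.057766 + p_d*2.230000] = 56.279891
  V(0,+0) = exp(-r*dt) * [p_u*56.279891 + p_m*9.678844 + p_d*0.339549] = 14.911744

Answer: Price = V(0,0) = 14.9117


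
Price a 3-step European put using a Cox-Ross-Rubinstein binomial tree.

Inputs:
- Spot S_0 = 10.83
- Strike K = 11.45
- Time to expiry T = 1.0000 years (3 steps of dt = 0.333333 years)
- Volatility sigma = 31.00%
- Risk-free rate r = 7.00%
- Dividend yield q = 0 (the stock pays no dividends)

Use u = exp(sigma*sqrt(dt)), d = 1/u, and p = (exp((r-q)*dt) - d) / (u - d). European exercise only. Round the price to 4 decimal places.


dt = T/N = 0.333333
u = exp(sigma*sqrt(dt)) = 1.195995; d = 1/u = 0.836124
p = (exp((r-q)*dt) - d) / (u - d) = 0.520975
Discount per step: exp(-r*dt) = 0.976937
Stock lattice S(k, i) with i counting down-moves:
  k=0: S(0,0) = 10.8300
  k=1: S(1,0) = 12.9526; S(1,1) = 9.0552
  k=2: S(2,0) = 15.4913; S(2,1) = 10.8300; S(2,2) = 7.5713
  k=3: S(3,0) = 18.5275; S(3,1) = 12.9526; S(3,2) = 9.0552; S(3,3) = 6.3305
Terminal payoffs V(N, i) = max(K - S_T, 0):
  V(3,0) = 0.000000; V(3,1) = 0.000000; V(3,2) = 2.394779; V(3,3) = 5.119468
Backward induction: V(k, i) = exp(-r*dt) * [p * V(k+1, i) + (1-p) * V(k+1, i+1)].
  V(2,0) = exp(-r*dt) * [p*0.000000 + (1-p)*0.000000] = 0.000000
  V(2,1) = exp(-r*dt) * [p*0.000000 + (1-p)*2.394779] = 1.120702
  V(2,2) = exp(-r*dt) * [p*2.394779 + (1-p)*5.119468] = 3.614640
  V(1,0) = exp(-r*dt) * [p*0.000000 + (1-p)*1.120702] = 0.524463
  V(1,1) = exp(-r*dt) * [p*1.120702 + (1-p)*3.614640] = 2.261962
  V(0,0) = exp(-r*dt) * [p*0.524463 + (1-p)*2.261962] = 1.325478

Answer: Price = V(0,0) = 1.3255


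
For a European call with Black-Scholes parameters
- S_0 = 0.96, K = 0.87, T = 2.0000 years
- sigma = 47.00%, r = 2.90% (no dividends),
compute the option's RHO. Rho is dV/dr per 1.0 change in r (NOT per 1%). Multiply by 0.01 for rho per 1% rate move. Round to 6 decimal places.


Answer: Rho = 0.757550

Derivation:
d1 = 0.5677015411; d2 = -0.0969788333
phi(d1) = 0.3395680015; exp(-qT) = 1.0000000000; exp(-rT) = 0.9436499474
N(d2) = 0.4613716019
Rho = K*T*exp(-rT)*N(d2) = 0.8700 * 2.0000 * 0.9436499474 * 0.4613716019 = 0.757550


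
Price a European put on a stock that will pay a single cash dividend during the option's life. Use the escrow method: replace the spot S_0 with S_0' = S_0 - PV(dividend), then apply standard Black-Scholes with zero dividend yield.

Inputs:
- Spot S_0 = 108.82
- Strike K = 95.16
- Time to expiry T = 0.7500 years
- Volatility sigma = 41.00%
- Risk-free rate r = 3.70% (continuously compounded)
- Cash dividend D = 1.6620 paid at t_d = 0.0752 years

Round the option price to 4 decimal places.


Answer: Price = 7.9345

Derivation:
PV(D) = D * exp(-r * t_d) = 1.6620 * 0.99722147 = 1.65738208
S_0' = S_0 - PV(D) = 108.8200 - 1.65738208 = 107.16261792
d1 = (ln(S_0'/K) + (r + sigma^2/2)*T) / (sigma*sqrt(T)) = 0.59023585
d2 = d1 - sigma*sqrt(T) = 0.23516544
exp(-rT) = 0.97263149
N(-d1) = 0.27751627; N(-d2) = 0.40704017
P = K * exp(-rT) * N(-d2) - S_0' * N(-d1) = 95.1600 * 0.97263149 * 0.40704017 - 107.16261792 * 0.27751627 = 7.9345


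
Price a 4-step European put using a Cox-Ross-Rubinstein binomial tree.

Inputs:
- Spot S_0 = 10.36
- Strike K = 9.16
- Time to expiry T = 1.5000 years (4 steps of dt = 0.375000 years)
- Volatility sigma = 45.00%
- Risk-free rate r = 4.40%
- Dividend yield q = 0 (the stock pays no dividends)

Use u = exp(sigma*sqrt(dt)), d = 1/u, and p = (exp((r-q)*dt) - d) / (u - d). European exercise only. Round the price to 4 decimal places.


Answer: Price = V(0,0) = 1.3119

Derivation:
dt = T/N = 0.375000
u = exp(sigma*sqrt(dt)) = 1.317278; d = 1/u = 0.759141
p = (exp((r-q)*dt) - d) / (u - d) = 0.461349
Discount per step: exp(-r*dt) = 0.983635
Stock lattice S(k, i) with i counting down-moves:
  k=0: S(0,0) = 10.3600
  k=1: S(1,0) = 13.6470; S(1,1) = 7.8647
  k=2: S(2,0) = 17.9769; S(2,1) = 10.3600; S(2,2) = 5.9704
  k=3: S(3,0) = 23.6806; S(3,1) = 13.6470; S(3,2) = 7.8647; S(3,3) = 4.5324
  k=4: S(4,0) = 31.1939; S(4,1) = 17.9769; S(4,2) = 10.3600; S(4,3) = 5.9704; S(4,4) = 3.4407
Terminal payoffs V(N, i) = max(K - S_T, 0):
  V(4,0) = 0.000000; V(4,1) = 0.000000; V(4,2) = 0.000000; V(4,3) = 3.189581; V(4,4) = 5.719276
Backward induction: V(k, i) = exp(-r*dt) * [p * V(k+1, i) + (1-p) * V(k+1, i+1)].
  V(3,0) = exp(-r*dt) * [p*0.000000 + (1-p)*0.000000] = 0.000000
  V(3,1) = exp(-r*dt) * [p*0.000000 + (1-p)*0.000000] = 0.000000
  V(3,2) = exp(-r*dt) * [p*0.000000 + (1-p)*3.189581] = 1.689957
  V(3,3) = exp(-r*dt) * [p*3.189581 + (1-p)*5.719276] = 4.477710
  V(2,0) = exp(-r*dt) * [p*0.000000 + (1-p)*0.000000] = 0.000000
  V(2,1) = exp(-r*dt) * [p*0.000000 + (1-p)*1.689957] = 0.895401
  V(2,2) = exp(-r*dt) * [p*1.689957 + (1-p)*4.477710] = 3.139355
  V(1,0) = exp(-r*dt) * [p*0.000000 + (1-p)*0.895401] = 0.474416
  V(1,1) = exp(-r*dt) * [p*0.895401 + (1-p)*3.139355] = 2.069677
  V(0,0) = exp(-r*dt) * [p*0.474416 + (1-p)*2.069677] = 1.311880
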